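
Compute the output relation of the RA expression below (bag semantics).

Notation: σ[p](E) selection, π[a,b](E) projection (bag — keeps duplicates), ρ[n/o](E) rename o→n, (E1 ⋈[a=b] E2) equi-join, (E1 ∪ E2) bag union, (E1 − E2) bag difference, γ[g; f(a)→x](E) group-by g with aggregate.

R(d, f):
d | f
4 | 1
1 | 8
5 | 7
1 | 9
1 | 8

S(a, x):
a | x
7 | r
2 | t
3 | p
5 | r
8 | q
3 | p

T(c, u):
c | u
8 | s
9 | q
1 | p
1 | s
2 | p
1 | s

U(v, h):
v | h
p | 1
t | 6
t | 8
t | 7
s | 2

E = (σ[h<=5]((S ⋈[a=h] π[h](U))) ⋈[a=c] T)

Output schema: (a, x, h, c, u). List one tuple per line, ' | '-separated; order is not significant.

Per-node cardinality:
  S → 6
  U → 5
  π[h](U) → 5
  (S ⋈[a=h] π[h](U)) → 3
  σ[h<=5]((S ⋈[a=h] π[h](U))) → 1
  T → 6
  (σ[h<=5]((S ⋈[a=h] π[h](U))) ⋈[a=c] T) → 1

== RESULT ==
a | x | h | c | u
2 | t | 2 | 2 | p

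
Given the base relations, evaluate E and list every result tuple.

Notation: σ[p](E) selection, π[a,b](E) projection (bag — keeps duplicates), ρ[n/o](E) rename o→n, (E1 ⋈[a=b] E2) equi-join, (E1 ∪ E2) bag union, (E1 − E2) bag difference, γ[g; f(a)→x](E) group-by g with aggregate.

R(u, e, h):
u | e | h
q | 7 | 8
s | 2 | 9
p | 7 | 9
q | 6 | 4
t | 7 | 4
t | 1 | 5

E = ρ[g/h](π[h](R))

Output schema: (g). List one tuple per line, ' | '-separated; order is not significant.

Per-node cardinality:
  R → 6
  π[h](R) → 6
  ρ[g/h](π[h](R)) → 6

== RESULT ==
g
4
4
5
8
9
9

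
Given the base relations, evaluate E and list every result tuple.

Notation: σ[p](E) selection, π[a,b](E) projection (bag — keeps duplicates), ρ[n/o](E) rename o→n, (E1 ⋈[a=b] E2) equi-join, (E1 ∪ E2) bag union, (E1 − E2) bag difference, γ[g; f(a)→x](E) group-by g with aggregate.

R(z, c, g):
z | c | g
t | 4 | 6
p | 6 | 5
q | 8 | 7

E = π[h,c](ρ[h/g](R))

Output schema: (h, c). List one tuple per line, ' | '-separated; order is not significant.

Stepwise |·|:
  R → 3
  ρ[h/g](R) → 3
  π[h,c](ρ[h/g](R)) → 3

== RESULT ==
h | c
5 | 6
6 | 4
7 | 8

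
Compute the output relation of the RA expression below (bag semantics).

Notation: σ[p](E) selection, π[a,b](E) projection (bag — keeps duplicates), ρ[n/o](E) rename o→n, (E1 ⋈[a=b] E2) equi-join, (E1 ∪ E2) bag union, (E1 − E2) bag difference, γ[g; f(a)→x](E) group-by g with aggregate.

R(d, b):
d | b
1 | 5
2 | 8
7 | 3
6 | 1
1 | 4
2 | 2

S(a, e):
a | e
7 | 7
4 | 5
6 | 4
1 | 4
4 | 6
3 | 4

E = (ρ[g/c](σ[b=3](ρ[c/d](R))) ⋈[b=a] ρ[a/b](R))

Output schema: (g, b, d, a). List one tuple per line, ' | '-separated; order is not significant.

Stepwise |·|:
  R → 6
  ρ[c/d](R) → 6
  σ[b=3](ρ[c/d](R)) → 1
  ρ[g/c](σ[b=3](ρ[c/d](R))) → 1
  R → 6
  ρ[a/b](R) → 6
  (ρ[g/c](σ[b=3](ρ[c/d](R))) ⋈[b=a] ρ[a/b](R)) → 1

== RESULT ==
g | b | d | a
7 | 3 | 7 | 3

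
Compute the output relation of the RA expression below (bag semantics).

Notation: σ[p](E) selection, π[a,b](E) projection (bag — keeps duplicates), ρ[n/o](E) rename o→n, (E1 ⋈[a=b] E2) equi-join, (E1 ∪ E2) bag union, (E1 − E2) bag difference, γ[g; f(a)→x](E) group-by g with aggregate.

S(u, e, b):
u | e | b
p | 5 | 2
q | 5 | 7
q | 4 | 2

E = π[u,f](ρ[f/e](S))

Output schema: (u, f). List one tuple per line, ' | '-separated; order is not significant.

Per-node cardinality:
  S → 3
  ρ[f/e](S) → 3
  π[u,f](ρ[f/e](S)) → 3

== RESULT ==
u | f
p | 5
q | 4
q | 5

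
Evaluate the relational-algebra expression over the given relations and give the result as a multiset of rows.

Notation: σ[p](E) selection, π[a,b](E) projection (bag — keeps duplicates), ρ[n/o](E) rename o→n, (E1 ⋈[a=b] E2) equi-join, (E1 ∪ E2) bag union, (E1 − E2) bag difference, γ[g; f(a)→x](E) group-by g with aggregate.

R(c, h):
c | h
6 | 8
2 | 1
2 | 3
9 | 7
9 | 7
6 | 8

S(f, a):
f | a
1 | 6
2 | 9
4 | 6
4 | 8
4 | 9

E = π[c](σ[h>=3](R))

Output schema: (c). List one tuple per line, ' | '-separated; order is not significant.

Row counts bottom-up:
  R → 6
  σ[h>=3](R) → 5
  π[c](σ[h>=3](R)) → 5

== RESULT ==
c
2
6
6
9
9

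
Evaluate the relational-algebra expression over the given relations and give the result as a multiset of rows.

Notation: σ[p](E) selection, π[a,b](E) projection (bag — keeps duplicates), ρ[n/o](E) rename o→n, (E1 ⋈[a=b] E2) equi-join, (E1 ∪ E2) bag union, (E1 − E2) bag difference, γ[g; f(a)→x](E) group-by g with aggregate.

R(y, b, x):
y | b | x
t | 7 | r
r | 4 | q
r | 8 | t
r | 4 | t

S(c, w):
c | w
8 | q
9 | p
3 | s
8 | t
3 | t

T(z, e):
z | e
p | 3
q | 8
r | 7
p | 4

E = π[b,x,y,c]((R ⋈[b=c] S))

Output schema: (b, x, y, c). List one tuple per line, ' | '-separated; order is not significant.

Stepwise |·|:
  R → 4
  S → 5
  (R ⋈[b=c] S) → 2
  π[b,x,y,c]((R ⋈[b=c] S)) → 2

== RESULT ==
b | x | y | c
8 | t | r | 8
8 | t | r | 8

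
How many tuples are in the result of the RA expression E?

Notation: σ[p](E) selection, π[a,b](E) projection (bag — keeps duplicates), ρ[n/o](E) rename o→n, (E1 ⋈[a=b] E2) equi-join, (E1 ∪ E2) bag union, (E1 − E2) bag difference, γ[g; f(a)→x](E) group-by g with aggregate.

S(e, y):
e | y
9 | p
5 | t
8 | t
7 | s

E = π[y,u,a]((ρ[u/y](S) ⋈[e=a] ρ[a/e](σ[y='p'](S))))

Per-node cardinality:
  S → 4
  ρ[u/y](S) → 4
  S → 4
  σ[y='p'](S) → 1
  ρ[a/e](σ[y='p'](S)) → 1
  (ρ[u/y](S) ⋈[e=a] ρ[a/e](σ[y='p'](S))) → 1
  π[y,u,a]((ρ[u/y](S) ⋈[e=a] ρ[a/e](σ[y='p'](S)))) → 1

|E| = 1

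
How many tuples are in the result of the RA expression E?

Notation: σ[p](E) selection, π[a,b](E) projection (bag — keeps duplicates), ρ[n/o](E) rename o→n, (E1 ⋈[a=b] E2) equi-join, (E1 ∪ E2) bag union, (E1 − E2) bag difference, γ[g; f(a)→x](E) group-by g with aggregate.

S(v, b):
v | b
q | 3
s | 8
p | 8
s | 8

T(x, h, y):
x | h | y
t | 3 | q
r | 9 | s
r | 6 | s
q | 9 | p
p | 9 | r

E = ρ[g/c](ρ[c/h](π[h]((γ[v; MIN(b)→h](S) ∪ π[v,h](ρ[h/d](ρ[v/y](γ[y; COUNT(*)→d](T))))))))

Row counts bottom-up:
  S → 4
  γ[v; MIN(b)→h](S) → 3
  T → 5
  γ[y; COUNT(*)→d](T) → 4
  ρ[v/y](γ[y; COUNT(*)→d](T)) → 4
  ρ[h/d](ρ[v/y](γ[y; COUNT(*)→d](T))) → 4
  π[v,h](ρ[h/d](ρ[v/y](γ[y; COUNT(*)→d](T)))) → 4
  (γ[v; MIN(b)→h](S) ∪ π[v,h](ρ[h/d](ρ[v/y](γ[y; COUNT(*)→d](T))))) → 7
  π[h]((γ[v; MIN(b)→h](S) ∪ π[v,h](ρ[h/d](ρ[v/y](γ[y; COUNT(*)→d](T)))))) → 7
  ρ[c/h](π[h]((γ[v; MIN(b)→h](S) ∪ π[v,h](ρ[h/d](ρ[v/y](γ[y; COUNT(*)→d](T))))))) → 7
  ρ[g/c](ρ[c/h](π[h]((γ[v; MIN(b)→h](S) ∪ π[v,h](ρ[h/d](ρ[v/y](γ[y; COUNT(*)→d](T)))))))) → 7

|E| = 7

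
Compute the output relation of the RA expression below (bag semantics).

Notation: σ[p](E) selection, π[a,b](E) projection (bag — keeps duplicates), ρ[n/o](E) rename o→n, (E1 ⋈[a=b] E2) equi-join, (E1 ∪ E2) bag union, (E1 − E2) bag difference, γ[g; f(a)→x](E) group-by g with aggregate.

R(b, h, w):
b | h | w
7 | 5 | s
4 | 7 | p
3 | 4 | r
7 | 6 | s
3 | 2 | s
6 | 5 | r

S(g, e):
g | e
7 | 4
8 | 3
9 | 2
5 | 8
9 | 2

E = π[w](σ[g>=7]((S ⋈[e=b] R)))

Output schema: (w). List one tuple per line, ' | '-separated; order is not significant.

Subexpression sizes:
  S → 5
  R → 6
  (S ⋈[e=b] R) → 3
  σ[g>=7]((S ⋈[e=b] R)) → 3
  π[w](σ[g>=7]((S ⋈[e=b] R))) → 3

== RESULT ==
w
p
r
s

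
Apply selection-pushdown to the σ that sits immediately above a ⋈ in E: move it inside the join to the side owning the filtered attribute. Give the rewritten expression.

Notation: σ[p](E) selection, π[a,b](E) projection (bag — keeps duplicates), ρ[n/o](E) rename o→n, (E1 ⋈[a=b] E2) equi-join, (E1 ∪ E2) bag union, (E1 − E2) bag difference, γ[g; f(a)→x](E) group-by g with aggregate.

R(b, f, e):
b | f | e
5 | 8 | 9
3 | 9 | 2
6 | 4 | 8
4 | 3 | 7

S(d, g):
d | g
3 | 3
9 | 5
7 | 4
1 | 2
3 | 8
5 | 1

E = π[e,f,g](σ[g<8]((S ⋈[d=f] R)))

σ filters on g, owned by the left side.
E' = π[e,f,g]((σ[g<8](S) ⋈[d=f] R))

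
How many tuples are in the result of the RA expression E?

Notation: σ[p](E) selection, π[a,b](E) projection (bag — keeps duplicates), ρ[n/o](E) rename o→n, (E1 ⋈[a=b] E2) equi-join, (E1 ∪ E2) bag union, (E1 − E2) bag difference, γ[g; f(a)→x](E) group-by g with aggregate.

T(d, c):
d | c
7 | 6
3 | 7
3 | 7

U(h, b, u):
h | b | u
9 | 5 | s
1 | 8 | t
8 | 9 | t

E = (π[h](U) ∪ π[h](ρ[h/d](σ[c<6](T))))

Stepwise |·|:
  U → 3
  π[h](U) → 3
  T → 3
  σ[c<6](T) → 0
  ρ[h/d](σ[c<6](T)) → 0
  π[h](ρ[h/d](σ[c<6](T))) → 0
  (π[h](U) ∪ π[h](ρ[h/d](σ[c<6](T)))) → 3

|E| = 3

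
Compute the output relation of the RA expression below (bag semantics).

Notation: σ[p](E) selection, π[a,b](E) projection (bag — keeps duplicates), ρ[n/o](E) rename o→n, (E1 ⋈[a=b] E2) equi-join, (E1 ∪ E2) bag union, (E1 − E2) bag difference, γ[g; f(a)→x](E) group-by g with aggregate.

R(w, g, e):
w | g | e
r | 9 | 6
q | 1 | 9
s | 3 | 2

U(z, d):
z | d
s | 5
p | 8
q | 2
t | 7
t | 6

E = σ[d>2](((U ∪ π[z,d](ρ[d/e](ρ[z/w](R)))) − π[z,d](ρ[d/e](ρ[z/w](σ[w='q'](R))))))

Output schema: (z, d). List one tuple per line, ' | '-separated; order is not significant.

Row counts bottom-up:
  U → 5
  R → 3
  ρ[z/w](R) → 3
  ρ[d/e](ρ[z/w](R)) → 3
  π[z,d](ρ[d/e](ρ[z/w](R))) → 3
  (U ∪ π[z,d](ρ[d/e](ρ[z/w](R)))) → 8
  R → 3
  σ[w='q'](R) → 1
  ρ[z/w](σ[w='q'](R)) → 1
  ρ[d/e](ρ[z/w](σ[w='q'](R))) → 1
  π[z,d](ρ[d/e](ρ[z/w](σ[w='q'](R)))) → 1
  ((U ∪ π[z,d](ρ[d/e](ρ[z/w](R)))) − π[z,d](ρ[d/e](ρ[z/w](σ[w='q'](R))))) → 7
  σ[d>2](((U ∪ π[z,d](ρ[d/e](ρ[z/w](R)))) − π[z,d](ρ[d/e](ρ[z/w](σ[w='q'](R)))))) → 5

== RESULT ==
z | d
p | 8
r | 6
s | 5
t | 6
t | 7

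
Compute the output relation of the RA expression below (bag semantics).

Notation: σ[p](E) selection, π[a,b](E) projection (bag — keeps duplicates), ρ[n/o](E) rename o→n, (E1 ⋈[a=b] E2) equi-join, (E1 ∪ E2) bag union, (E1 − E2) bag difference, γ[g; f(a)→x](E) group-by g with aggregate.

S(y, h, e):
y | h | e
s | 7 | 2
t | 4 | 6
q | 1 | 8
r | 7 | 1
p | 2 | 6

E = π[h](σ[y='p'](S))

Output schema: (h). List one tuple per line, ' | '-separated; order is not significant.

Stepwise |·|:
  S → 5
  σ[y='p'](S) → 1
  π[h](σ[y='p'](S)) → 1

== RESULT ==
h
2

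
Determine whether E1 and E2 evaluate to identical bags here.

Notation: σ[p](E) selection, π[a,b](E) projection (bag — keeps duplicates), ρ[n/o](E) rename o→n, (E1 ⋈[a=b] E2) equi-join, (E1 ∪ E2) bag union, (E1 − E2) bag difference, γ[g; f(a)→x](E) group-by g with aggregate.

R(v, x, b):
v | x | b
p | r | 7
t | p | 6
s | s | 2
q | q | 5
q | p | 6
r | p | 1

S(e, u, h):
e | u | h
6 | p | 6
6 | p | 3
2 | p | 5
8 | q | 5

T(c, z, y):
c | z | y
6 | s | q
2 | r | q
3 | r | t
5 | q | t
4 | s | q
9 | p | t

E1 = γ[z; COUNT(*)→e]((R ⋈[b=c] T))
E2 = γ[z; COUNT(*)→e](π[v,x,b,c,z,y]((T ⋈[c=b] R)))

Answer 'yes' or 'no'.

E1 subexpression sizes:
  R → 6
  T → 6
  (R ⋈[b=c] T) → 4
  γ[z; COUNT(*)→e]((R ⋈[b=c] T)) → 3
E2 subexpression sizes:
  T → 6
  R → 6
  (T ⋈[c=b] R) → 4
  π[v,x,b,c,z,y]((T ⋈[c=b] R)) → 4
  γ[z; COUNT(*)→e](π[v,x,b,c,z,y]((T ⋈[c=b] R))) → 3

E1 and E2 produce the same multiset:
z | e
q | 1
r | 1
s | 2

yes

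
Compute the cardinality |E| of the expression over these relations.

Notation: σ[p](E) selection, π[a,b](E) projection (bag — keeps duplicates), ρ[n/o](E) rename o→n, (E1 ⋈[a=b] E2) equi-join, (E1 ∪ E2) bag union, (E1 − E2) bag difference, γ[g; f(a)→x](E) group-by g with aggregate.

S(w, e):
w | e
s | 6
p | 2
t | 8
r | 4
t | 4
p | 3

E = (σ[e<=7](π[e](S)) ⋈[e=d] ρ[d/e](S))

Row counts bottom-up:
  S → 6
  π[e](S) → 6
  σ[e<=7](π[e](S)) → 5
  S → 6
  ρ[d/e](S) → 6
  (σ[e<=7](π[e](S)) ⋈[e=d] ρ[d/e](S)) → 7

|E| = 7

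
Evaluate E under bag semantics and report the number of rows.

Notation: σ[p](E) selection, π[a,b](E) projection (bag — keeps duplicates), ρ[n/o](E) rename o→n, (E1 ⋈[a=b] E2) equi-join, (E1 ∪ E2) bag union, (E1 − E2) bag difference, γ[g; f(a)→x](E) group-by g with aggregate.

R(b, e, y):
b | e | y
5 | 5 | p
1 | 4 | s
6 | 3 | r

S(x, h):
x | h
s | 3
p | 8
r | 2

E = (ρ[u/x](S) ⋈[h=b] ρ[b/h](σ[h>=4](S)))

Stepwise |·|:
  S → 3
  ρ[u/x](S) → 3
  S → 3
  σ[h>=4](S) → 1
  ρ[b/h](σ[h>=4](S)) → 1
  (ρ[u/x](S) ⋈[h=b] ρ[b/h](σ[h>=4](S))) → 1

|E| = 1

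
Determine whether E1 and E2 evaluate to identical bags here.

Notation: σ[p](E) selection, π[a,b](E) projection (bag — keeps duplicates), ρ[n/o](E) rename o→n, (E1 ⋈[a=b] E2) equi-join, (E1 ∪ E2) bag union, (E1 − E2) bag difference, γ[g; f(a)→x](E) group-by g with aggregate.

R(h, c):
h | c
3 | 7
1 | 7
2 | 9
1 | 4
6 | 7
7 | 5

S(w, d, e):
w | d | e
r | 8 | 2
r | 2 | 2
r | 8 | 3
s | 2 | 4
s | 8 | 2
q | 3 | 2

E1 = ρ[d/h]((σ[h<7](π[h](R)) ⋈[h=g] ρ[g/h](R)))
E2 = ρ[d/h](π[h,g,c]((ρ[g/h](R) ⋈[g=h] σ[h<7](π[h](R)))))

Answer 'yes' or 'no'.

E1 subexpression sizes:
  R → 6
  π[h](R) → 6
  σ[h<7](π[h](R)) → 5
  R → 6
  ρ[g/h](R) → 6
  (σ[h<7](π[h](R)) ⋈[h=g] ρ[g/h](R)) → 7
  ρ[d/h]((σ[h<7](π[h](R)) ⋈[h=g] ρ[g/h](R))) → 7
E2 subexpression sizes:
  R → 6
  ρ[g/h](R) → 6
  R → 6
  π[h](R) → 6
  σ[h<7](π[h](R)) → 5
  (ρ[g/h](R) ⋈[g=h] σ[h<7](π[h](R))) → 7
  π[h,g,c]((ρ[g/h](R) ⋈[g=h] σ[h<7](π[h](R)))) → 7
  ρ[d/h](π[h,g,c]((ρ[g/h](R) ⋈[g=h] σ[h<7](π[h](R))))) → 7

E1 and E2 produce the same multiset:
d | g | c
1 | 1 | 4
1 | 1 | 4
1 | 1 | 7
1 | 1 | 7
2 | 2 | 9
3 | 3 | 7
6 | 6 | 7

yes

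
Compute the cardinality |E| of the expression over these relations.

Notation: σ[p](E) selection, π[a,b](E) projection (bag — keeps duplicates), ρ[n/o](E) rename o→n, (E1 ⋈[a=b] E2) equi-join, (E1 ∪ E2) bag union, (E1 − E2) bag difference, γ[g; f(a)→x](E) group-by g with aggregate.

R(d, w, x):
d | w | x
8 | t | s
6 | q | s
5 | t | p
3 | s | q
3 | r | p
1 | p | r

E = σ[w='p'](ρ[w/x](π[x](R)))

Row counts bottom-up:
  R → 6
  π[x](R) → 6
  ρ[w/x](π[x](R)) → 6
  σ[w='p'](ρ[w/x](π[x](R))) → 2

|E| = 2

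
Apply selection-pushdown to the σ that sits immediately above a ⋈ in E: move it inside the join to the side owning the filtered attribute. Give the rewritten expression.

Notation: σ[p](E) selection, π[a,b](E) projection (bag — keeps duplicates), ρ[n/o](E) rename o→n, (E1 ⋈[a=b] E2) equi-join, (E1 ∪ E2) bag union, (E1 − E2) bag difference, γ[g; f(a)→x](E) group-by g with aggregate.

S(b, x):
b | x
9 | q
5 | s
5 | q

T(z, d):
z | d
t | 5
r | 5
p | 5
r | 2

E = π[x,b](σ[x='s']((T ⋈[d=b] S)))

σ filters on x, owned by the right side.
E' = π[x,b]((T ⋈[d=b] σ[x='s'](S)))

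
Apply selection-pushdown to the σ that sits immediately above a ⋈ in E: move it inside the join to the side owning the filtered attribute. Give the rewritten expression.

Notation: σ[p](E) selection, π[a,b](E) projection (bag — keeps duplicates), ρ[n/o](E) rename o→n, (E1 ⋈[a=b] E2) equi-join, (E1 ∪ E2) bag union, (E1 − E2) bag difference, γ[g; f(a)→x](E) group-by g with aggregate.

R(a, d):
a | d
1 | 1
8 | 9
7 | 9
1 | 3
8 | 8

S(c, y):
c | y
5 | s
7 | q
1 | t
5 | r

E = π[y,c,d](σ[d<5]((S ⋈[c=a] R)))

σ filters on d, owned by the right side.
E' = π[y,c,d]((S ⋈[c=a] σ[d<5](R)))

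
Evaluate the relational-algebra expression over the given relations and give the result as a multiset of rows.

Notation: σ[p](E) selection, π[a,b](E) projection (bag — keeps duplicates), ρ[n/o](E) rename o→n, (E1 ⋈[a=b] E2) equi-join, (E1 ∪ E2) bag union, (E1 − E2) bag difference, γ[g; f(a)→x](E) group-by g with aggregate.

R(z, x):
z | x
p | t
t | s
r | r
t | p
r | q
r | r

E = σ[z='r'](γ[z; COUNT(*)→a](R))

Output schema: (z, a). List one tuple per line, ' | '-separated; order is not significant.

Subexpression sizes:
  R → 6
  γ[z; COUNT(*)→a](R) → 3
  σ[z='r'](γ[z; COUNT(*)→a](R)) → 1

== RESULT ==
z | a
r | 3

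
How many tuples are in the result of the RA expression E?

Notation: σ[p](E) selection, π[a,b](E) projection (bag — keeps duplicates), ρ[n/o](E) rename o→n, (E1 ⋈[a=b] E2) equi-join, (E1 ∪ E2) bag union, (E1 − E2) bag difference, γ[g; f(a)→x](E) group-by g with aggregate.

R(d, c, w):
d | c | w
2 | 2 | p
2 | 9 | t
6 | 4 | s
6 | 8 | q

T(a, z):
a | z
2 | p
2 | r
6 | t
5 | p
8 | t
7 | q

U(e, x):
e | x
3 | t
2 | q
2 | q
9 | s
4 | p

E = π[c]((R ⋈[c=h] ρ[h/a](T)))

Stepwise |·|:
  R → 4
  T → 6
  ρ[h/a](T) → 6
  (R ⋈[c=h] ρ[h/a](T)) → 3
  π[c]((R ⋈[c=h] ρ[h/a](T))) → 3

|E| = 3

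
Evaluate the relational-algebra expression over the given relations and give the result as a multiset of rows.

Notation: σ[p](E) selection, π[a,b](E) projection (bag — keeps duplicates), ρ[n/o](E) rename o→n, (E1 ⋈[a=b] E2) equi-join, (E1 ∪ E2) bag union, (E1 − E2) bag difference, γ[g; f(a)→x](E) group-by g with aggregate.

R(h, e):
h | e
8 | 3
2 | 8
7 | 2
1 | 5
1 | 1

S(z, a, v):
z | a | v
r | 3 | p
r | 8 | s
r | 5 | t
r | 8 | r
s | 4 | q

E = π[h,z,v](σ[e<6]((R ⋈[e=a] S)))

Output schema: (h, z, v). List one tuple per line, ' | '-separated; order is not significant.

Stepwise |·|:
  R → 5
  S → 5
  (R ⋈[e=a] S) → 4
  σ[e<6]((R ⋈[e=a] S)) → 2
  π[h,z,v](σ[e<6]((R ⋈[e=a] S))) → 2

== RESULT ==
h | z | v
1 | r | t
8 | r | p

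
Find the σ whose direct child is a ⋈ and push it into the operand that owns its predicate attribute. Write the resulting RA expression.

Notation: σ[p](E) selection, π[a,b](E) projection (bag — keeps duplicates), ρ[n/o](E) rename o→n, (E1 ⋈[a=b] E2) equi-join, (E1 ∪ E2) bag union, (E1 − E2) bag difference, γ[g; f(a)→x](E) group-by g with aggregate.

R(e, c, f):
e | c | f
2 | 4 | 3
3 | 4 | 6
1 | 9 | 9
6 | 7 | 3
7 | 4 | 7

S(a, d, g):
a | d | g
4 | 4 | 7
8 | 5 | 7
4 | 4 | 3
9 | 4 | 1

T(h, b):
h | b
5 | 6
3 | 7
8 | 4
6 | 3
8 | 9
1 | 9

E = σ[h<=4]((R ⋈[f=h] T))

σ filters on h, owned by the right side.
E' = (R ⋈[f=h] σ[h<=4](T))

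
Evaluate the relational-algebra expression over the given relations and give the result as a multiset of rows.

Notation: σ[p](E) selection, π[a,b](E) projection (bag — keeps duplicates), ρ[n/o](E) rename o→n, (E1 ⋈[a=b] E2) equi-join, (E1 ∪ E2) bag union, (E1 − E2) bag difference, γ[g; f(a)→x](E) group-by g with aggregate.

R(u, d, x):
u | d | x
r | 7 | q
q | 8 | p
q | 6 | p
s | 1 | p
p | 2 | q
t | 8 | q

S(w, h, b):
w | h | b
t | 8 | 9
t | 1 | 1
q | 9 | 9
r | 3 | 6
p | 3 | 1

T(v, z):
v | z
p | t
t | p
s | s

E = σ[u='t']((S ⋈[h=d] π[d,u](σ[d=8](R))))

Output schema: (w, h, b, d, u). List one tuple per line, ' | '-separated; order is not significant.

Subexpression sizes:
  S → 5
  R → 6
  σ[d=8](R) → 2
  π[d,u](σ[d=8](R)) → 2
  (S ⋈[h=d] π[d,u](σ[d=8](R))) → 2
  σ[u='t']((S ⋈[h=d] π[d,u](σ[d=8](R)))) → 1

== RESULT ==
w | h | b | d | u
t | 8 | 9 | 8 | t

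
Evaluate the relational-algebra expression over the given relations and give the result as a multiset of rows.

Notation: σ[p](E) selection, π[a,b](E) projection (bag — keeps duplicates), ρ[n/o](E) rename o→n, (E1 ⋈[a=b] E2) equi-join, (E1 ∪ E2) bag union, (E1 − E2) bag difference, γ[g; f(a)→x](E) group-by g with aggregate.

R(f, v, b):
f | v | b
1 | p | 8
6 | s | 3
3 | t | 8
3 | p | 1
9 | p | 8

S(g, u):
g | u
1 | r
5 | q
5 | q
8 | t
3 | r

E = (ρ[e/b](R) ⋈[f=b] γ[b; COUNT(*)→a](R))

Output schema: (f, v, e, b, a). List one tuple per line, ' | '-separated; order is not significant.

Subexpression sizes:
  R → 5
  ρ[e/b](R) → 5
  R → 5
  γ[b; COUNT(*)→a](R) → 3
  (ρ[e/b](R) ⋈[f=b] γ[b; COUNT(*)→a](R)) → 3

== RESULT ==
f | v | e | b | a
1 | p | 8 | 1 | 1
3 | p | 1 | 3 | 1
3 | t | 8 | 3 | 1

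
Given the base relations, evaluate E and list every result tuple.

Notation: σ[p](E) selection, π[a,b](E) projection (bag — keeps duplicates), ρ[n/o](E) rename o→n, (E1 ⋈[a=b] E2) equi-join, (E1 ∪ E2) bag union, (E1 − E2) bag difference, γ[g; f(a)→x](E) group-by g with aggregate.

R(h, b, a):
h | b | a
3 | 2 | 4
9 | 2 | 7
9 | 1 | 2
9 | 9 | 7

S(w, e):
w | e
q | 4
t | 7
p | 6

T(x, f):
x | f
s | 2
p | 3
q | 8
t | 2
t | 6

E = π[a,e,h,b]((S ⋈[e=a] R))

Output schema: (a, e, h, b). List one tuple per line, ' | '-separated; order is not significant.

Per-node cardinality:
  S → 3
  R → 4
  (S ⋈[e=a] R) → 3
  π[a,e,h,b]((S ⋈[e=a] R)) → 3

== RESULT ==
a | e | h | b
4 | 4 | 3 | 2
7 | 7 | 9 | 2
7 | 7 | 9 | 9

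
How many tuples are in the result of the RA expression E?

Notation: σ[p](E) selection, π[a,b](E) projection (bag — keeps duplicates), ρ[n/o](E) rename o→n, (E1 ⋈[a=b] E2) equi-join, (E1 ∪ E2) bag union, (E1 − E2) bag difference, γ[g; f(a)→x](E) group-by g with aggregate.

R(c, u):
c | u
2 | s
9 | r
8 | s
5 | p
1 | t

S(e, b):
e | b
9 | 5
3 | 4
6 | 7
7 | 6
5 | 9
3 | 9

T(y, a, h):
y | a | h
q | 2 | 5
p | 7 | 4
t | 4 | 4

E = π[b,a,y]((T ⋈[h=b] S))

Row counts bottom-up:
  T → 3
  S → 6
  (T ⋈[h=b] S) → 3
  π[b,a,y]((T ⋈[h=b] S)) → 3

|E| = 3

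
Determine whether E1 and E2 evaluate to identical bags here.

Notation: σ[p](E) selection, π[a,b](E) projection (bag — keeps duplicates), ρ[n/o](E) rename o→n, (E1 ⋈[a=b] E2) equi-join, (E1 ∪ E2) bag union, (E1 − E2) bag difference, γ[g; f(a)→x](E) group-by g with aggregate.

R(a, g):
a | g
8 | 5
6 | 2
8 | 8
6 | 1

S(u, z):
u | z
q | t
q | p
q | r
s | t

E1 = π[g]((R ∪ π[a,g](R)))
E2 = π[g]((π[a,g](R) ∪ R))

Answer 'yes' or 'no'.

E1 stepwise |·|:
  R → 4
  R → 4
  π[a,g](R) → 4
  (R ∪ π[a,g](R)) → 8
  π[g]((R ∪ π[a,g](R))) → 8
E2 stepwise |·|:
  R → 4
  π[a,g](R) → 4
  R → 4
  (π[a,g](R) ∪ R) → 8
  π[g]((π[a,g](R) ∪ R)) → 8

E1 and E2 produce the same multiset:
g
1
1
2
2
5
5
8
8

yes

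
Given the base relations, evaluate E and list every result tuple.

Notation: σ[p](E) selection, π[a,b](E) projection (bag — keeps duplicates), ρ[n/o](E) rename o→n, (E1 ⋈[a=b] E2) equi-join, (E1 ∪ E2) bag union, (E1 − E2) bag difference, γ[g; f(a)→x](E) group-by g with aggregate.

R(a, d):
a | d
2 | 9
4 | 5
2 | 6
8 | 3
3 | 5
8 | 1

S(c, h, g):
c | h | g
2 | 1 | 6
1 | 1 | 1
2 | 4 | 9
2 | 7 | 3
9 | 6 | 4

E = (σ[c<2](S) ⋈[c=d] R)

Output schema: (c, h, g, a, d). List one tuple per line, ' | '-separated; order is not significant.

Row counts bottom-up:
  S → 5
  σ[c<2](S) → 1
  R → 6
  (σ[c<2](S) ⋈[c=d] R) → 1

== RESULT ==
c | h | g | a | d
1 | 1 | 1 | 8 | 1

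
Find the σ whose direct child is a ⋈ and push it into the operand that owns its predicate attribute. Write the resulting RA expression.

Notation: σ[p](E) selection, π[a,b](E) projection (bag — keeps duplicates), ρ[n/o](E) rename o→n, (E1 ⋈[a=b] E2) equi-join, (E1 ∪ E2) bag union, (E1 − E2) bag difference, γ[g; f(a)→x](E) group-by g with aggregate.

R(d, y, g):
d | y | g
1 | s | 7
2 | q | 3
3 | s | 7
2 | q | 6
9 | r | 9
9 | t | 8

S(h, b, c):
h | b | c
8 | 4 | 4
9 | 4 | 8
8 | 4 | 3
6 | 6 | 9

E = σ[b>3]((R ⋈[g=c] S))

σ filters on b, owned by the right side.
E' = (R ⋈[g=c] σ[b>3](S))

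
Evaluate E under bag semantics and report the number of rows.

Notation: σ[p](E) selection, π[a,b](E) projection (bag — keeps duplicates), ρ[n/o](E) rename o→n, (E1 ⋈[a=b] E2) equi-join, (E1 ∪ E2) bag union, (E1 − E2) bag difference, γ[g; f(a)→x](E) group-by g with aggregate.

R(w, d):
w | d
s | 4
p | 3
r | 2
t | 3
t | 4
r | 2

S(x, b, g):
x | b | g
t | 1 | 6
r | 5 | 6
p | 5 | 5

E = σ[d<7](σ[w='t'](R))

Subexpression sizes:
  R → 6
  σ[w='t'](R) → 2
  σ[d<7](σ[w='t'](R)) → 2

|E| = 2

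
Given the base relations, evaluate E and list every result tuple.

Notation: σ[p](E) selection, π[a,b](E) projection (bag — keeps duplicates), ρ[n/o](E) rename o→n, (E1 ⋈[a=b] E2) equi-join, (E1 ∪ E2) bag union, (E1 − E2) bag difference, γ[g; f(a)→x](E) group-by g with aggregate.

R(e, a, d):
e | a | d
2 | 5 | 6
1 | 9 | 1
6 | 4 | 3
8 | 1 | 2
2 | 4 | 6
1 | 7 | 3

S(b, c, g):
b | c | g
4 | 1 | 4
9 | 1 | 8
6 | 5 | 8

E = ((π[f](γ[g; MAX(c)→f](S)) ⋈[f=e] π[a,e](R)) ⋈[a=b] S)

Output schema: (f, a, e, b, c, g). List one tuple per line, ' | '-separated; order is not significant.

Row counts bottom-up:
  S → 3
  γ[g; MAX(c)→f](S) → 2
  π[f](γ[g; MAX(c)→f](S)) → 2
  R → 6
  π[a,e](R) → 6
  (π[f](γ[g; MAX(c)→f](S)) ⋈[f=e] π[a,e](R)) → 2
  S → 3
  ((π[f](γ[g; MAX(c)→f](S)) ⋈[f=e] π[a,e](R)) ⋈[a=b] S) → 1

== RESULT ==
f | a | e | b | c | g
1 | 9 | 1 | 9 | 1 | 8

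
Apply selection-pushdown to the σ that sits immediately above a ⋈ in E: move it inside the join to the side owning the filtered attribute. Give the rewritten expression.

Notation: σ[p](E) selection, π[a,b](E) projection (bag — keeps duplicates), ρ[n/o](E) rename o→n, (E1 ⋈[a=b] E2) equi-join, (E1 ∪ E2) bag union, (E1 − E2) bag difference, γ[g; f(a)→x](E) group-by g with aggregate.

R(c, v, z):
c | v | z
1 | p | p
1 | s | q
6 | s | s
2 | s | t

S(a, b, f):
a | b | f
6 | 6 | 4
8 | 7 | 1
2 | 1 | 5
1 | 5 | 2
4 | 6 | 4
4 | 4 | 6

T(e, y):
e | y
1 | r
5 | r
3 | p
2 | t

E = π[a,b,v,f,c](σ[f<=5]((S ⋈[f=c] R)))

σ filters on f, owned by the left side.
E' = π[a,b,v,f,c]((σ[f<=5](S) ⋈[f=c] R))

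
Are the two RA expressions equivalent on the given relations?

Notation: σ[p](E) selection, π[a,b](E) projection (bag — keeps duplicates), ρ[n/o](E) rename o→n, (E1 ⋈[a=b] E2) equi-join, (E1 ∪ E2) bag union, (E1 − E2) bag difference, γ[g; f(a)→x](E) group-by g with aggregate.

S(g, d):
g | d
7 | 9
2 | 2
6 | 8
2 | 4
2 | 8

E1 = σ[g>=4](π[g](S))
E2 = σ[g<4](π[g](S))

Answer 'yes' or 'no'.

E1 row counts bottom-up:
  S → 5
  π[g](S) → 5
  σ[g>=4](π[g](S)) → 2
E2 row counts bottom-up:
  S → 5
  π[g](S) → 5
  σ[g<4](π[g](S)) → 3

E1 result:
g
6
7
E2 result:
g
2
2
2
Witness: (6,) appears 1× in E1 but 0× in E2.

no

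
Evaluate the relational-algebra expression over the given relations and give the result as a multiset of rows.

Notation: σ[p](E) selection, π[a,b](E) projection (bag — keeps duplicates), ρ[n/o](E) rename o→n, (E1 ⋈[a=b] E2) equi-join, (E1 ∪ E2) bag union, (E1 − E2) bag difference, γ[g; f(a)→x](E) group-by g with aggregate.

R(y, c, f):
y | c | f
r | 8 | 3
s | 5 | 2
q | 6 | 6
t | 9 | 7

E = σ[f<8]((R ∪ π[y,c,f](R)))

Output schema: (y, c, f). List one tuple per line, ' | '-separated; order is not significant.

Stepwise |·|:
  R → 4
  R → 4
  π[y,c,f](R) → 4
  (R ∪ π[y,c,f](R)) → 8
  σ[f<8]((R ∪ π[y,c,f](R))) → 8

== RESULT ==
y | c | f
q | 6 | 6
q | 6 | 6
r | 8 | 3
r | 8 | 3
s | 5 | 2
s | 5 | 2
t | 9 | 7
t | 9 | 7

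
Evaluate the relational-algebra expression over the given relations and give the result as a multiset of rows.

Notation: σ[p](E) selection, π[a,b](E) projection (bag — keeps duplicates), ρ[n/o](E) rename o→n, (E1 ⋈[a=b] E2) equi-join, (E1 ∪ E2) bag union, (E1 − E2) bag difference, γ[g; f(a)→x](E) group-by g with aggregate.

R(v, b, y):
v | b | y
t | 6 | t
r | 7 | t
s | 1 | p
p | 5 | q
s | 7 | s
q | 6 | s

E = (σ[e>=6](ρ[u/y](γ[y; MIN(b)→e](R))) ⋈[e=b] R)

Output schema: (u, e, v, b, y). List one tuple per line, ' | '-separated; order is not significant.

Stepwise |·|:
  R → 6
  γ[y; MIN(b)→e](R) → 4
  ρ[u/y](γ[y; MIN(b)→e](R)) → 4
  σ[e>=6](ρ[u/y](γ[y; MIN(b)→e](R))) → 2
  R → 6
  (σ[e>=6](ρ[u/y](γ[y; MIN(b)→e](R))) ⋈[e=b] R) → 4

== RESULT ==
u | e | v | b | y
s | 6 | q | 6 | s
s | 6 | t | 6 | t
t | 6 | q | 6 | s
t | 6 | t | 6 | t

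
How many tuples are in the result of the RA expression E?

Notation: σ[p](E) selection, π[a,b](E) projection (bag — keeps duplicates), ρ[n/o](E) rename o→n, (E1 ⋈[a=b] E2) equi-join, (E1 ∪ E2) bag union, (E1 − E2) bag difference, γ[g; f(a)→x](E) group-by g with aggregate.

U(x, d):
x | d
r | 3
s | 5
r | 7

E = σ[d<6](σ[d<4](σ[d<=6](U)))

Subexpression sizes:
  U → 3
  σ[d<=6](U) → 2
  σ[d<4](σ[d<=6](U)) → 1
  σ[d<6](σ[d<4](σ[d<=6](U))) → 1

|E| = 1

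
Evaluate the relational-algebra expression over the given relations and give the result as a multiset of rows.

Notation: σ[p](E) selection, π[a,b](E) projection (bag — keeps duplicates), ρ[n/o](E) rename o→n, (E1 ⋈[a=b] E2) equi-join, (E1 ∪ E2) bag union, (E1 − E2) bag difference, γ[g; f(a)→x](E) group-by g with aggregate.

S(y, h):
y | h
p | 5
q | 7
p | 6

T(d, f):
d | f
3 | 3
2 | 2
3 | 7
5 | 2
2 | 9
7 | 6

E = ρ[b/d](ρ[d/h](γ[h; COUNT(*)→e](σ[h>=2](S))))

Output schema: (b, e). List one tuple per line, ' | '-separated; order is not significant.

Subexpression sizes:
  S → 3
  σ[h>=2](S) → 3
  γ[h; COUNT(*)→e](σ[h>=2](S)) → 3
  ρ[d/h](γ[h; COUNT(*)→e](σ[h>=2](S))) → 3
  ρ[b/d](ρ[d/h](γ[h; COUNT(*)→e](σ[h>=2](S)))) → 3

== RESULT ==
b | e
5 | 1
6 | 1
7 | 1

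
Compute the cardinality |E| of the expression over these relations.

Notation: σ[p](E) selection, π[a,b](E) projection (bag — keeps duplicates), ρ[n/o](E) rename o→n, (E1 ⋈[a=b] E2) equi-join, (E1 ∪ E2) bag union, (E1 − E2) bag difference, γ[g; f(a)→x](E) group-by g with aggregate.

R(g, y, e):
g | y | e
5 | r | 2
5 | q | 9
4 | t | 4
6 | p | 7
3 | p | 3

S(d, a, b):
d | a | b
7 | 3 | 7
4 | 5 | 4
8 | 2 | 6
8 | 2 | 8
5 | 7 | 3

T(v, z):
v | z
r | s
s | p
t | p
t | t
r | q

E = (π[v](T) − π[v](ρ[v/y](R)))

Subexpression sizes:
  T → 5
  π[v](T) → 5
  R → 5
  ρ[v/y](R) → 5
  π[v](ρ[v/y](R)) → 5
  (π[v](T) − π[v](ρ[v/y](R))) → 3

|E| = 3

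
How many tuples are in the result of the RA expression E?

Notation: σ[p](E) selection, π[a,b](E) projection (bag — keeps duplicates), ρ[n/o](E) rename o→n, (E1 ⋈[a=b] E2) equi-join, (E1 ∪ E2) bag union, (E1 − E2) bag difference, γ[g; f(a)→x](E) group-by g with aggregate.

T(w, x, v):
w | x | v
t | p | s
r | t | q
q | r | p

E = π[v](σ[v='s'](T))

Per-node cardinality:
  T → 3
  σ[v='s'](T) → 1
  π[v](σ[v='s'](T)) → 1

|E| = 1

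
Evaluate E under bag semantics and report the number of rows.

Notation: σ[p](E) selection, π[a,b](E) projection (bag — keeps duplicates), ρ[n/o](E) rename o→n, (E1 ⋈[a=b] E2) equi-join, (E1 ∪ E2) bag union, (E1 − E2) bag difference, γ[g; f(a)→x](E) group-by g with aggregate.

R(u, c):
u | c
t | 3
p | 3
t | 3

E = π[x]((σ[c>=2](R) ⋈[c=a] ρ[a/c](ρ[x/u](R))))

Per-node cardinality:
  R → 3
  σ[c>=2](R) → 3
  R → 3
  ρ[x/u](R) → 3
  ρ[a/c](ρ[x/u](R)) → 3
  (σ[c>=2](R) ⋈[c=a] ρ[a/c](ρ[x/u](R))) → 9
  π[x]((σ[c>=2](R) ⋈[c=a] ρ[a/c](ρ[x/u](R)))) → 9

|E| = 9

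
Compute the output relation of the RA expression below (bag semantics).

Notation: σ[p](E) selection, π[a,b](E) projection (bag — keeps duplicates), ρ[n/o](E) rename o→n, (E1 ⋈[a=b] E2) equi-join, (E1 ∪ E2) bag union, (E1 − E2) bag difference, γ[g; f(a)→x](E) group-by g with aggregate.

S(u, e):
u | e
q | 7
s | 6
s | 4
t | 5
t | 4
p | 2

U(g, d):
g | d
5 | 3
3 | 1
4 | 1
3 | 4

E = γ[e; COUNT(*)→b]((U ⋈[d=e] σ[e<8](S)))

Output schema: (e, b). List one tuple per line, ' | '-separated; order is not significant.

Per-node cardinality:
  U → 4
  S → 6
  σ[e<8](S) → 6
  (U ⋈[d=e] σ[e<8](S)) → 2
  γ[e; COUNT(*)→b]((U ⋈[d=e] σ[e<8](S))) → 1

== RESULT ==
e | b
4 | 2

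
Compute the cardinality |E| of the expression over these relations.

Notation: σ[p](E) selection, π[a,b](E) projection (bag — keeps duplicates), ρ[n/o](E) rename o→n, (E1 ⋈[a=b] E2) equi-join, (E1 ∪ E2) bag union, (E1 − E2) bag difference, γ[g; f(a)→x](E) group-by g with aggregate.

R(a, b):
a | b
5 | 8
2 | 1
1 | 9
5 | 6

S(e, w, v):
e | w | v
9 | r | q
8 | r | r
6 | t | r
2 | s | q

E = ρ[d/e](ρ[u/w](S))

Stepwise |·|:
  S → 4
  ρ[u/w](S) → 4
  ρ[d/e](ρ[u/w](S)) → 4

|E| = 4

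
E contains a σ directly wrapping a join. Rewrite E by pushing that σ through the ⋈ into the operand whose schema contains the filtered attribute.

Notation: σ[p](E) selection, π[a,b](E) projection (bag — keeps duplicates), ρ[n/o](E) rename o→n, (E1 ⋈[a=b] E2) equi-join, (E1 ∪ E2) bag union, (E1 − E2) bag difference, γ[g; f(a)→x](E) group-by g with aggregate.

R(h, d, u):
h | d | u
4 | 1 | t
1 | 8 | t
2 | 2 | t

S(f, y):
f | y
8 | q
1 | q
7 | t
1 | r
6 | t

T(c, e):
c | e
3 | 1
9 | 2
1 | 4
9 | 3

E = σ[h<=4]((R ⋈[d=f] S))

σ filters on h, owned by the left side.
E' = (σ[h<=4](R) ⋈[d=f] S)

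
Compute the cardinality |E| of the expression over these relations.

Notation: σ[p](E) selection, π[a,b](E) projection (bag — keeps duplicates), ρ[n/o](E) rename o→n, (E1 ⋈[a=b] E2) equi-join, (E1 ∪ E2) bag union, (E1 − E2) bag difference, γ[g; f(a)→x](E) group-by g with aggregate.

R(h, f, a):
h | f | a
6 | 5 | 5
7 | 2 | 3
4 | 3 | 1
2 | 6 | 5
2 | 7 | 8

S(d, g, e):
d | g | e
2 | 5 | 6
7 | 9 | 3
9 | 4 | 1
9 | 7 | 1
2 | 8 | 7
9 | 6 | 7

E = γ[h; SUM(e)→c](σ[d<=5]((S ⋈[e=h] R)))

Subexpression sizes:
  S → 6
  R → 5
  (S ⋈[e=h] R) → 3
  σ[d<=5]((S ⋈[e=h] R)) → 2
  γ[h; SUM(e)→c](σ[d<=5]((S ⋈[e=h] R))) → 2

|E| = 2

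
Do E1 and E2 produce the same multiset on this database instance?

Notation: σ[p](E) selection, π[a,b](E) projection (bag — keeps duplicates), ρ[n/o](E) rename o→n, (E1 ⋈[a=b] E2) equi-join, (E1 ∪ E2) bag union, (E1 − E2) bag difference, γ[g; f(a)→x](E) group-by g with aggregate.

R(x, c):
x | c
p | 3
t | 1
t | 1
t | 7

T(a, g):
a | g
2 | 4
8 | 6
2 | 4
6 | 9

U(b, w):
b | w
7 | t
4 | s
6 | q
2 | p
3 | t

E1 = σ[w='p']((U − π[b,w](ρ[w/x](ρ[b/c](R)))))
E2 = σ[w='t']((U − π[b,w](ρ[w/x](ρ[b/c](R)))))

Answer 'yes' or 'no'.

E1 stepwise |·|:
  U → 5
  R → 4
  ρ[b/c](R) → 4
  ρ[w/x](ρ[b/c](R)) → 4
  π[b,w](ρ[w/x](ρ[b/c](R))) → 4
  (U − π[b,w](ρ[w/x](ρ[b/c](R)))) → 4
  σ[w='p']((U − π[b,w](ρ[w/x](ρ[b/c](R))))) → 1
E2 stepwise |·|:
  U → 5
  R → 4
  ρ[b/c](R) → 4
  ρ[w/x](ρ[b/c](R)) → 4
  π[b,w](ρ[w/x](ρ[b/c](R))) → 4
  (U − π[b,w](ρ[w/x](ρ[b/c](R)))) → 4
  σ[w='t']((U − π[b,w](ρ[w/x](ρ[b/c](R))))) → 1

E1 result:
b | w
2 | p
E2 result:
b | w
3 | t
Witness: (3, 't') appears 0× in E1 but 1× in E2.

no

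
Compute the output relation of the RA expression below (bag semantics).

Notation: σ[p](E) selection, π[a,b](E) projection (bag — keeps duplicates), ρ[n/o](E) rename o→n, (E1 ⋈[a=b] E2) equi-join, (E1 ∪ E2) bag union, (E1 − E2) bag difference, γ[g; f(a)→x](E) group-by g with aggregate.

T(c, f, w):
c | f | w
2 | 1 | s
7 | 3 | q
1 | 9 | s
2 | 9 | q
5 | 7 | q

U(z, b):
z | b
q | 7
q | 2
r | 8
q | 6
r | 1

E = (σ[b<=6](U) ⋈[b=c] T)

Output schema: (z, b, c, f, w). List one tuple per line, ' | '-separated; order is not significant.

Per-node cardinality:
  U → 5
  σ[b<=6](U) → 3
  T → 5
  (σ[b<=6](U) ⋈[b=c] T) → 3

== RESULT ==
z | b | c | f | w
q | 2 | 2 | 1 | s
q | 2 | 2 | 9 | q
r | 1 | 1 | 9 | s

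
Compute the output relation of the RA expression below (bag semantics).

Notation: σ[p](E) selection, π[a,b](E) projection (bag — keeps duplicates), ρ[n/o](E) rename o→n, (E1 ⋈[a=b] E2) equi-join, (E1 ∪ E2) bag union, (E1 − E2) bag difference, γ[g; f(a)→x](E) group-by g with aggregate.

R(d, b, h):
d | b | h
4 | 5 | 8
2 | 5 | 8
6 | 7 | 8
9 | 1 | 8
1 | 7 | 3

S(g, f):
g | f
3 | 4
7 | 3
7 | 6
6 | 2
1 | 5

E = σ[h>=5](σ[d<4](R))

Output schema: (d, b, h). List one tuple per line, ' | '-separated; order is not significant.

Per-node cardinality:
  R → 5
  σ[d<4](R) → 2
  σ[h>=5](σ[d<4](R)) → 1

== RESULT ==
d | b | h
2 | 5 | 8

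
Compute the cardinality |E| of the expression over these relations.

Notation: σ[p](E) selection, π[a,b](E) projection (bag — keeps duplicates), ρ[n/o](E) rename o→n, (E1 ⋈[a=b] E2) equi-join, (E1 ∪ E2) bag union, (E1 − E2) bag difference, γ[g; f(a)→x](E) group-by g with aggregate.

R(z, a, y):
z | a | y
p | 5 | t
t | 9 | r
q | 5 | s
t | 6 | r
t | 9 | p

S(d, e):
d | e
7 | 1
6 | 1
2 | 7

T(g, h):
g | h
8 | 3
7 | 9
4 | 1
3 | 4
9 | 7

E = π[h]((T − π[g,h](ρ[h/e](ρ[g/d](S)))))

Row counts bottom-up:
  T → 5
  S → 3
  ρ[g/d](S) → 3
  ρ[h/e](ρ[g/d](S)) → 3
  π[g,h](ρ[h/e](ρ[g/d](S))) → 3
  (T − π[g,h](ρ[h/e](ρ[g/d](S)))) → 5
  π[h]((T − π[g,h](ρ[h/e](ρ[g/d](S))))) → 5

|E| = 5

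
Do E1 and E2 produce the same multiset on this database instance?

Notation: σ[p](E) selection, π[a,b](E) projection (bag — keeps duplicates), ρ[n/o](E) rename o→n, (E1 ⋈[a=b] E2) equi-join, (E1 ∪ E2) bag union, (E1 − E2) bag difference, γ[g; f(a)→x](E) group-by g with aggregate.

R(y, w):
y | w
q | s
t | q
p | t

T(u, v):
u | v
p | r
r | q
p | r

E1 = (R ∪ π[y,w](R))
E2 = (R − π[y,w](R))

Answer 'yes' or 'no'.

E1 stepwise |·|:
  R → 3
  R → 3
  π[y,w](R) → 3
  (R ∪ π[y,w](R)) → 6
E2 stepwise |·|:
  R → 3
  R → 3
  π[y,w](R) → 3
  (R − π[y,w](R)) → 0

E1 result:
y | w
p | t
p | t
q | s
q | s
t | q
t | q
E2 result:
y | w
(0 rows)
Witness: ('q', 's') appears 2× in E1 but 0× in E2.

no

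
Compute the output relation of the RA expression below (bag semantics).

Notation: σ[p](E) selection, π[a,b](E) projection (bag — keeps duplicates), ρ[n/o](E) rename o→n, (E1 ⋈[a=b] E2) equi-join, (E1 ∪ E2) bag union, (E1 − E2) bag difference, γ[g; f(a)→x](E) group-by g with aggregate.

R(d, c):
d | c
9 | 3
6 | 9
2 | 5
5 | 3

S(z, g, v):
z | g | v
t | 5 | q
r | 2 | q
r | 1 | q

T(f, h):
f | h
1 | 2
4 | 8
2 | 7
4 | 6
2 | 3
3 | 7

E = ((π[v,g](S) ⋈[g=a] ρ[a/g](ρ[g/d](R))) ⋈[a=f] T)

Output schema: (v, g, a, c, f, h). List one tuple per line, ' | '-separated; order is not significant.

Row counts bottom-up:
  S → 3
  π[v,g](S) → 3
  R → 4
  ρ[g/d](R) → 4
  ρ[a/g](ρ[g/d](R)) → 4
  (π[v,g](S) ⋈[g=a] ρ[a/g](ρ[g/d](R))) → 2
  T → 6
  ((π[v,g](S) ⋈[g=a] ρ[a/g](ρ[g/d](R))) ⋈[a=f] T) → 2

== RESULT ==
v | g | a | c | f | h
q | 2 | 2 | 5 | 2 | 3
q | 2 | 2 | 5 | 2 | 7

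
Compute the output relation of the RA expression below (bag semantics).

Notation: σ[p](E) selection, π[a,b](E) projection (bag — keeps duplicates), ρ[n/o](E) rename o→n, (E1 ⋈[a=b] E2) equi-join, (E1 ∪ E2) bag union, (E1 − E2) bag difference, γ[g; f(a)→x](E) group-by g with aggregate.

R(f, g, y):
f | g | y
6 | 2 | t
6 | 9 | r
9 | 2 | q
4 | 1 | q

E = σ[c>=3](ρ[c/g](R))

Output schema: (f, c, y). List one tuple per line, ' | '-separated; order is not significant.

Per-node cardinality:
  R → 4
  ρ[c/g](R) → 4
  σ[c>=3](ρ[c/g](R)) → 1

== RESULT ==
f | c | y
6 | 9 | r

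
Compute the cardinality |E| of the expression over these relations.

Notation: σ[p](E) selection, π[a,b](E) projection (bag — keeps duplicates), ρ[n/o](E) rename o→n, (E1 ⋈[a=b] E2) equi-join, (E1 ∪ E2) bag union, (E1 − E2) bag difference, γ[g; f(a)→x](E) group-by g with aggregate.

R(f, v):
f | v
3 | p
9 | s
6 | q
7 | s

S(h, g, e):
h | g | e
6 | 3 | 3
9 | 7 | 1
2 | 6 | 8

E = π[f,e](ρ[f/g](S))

Per-node cardinality:
  S → 3
  ρ[f/g](S) → 3
  π[f,e](ρ[f/g](S)) → 3

|E| = 3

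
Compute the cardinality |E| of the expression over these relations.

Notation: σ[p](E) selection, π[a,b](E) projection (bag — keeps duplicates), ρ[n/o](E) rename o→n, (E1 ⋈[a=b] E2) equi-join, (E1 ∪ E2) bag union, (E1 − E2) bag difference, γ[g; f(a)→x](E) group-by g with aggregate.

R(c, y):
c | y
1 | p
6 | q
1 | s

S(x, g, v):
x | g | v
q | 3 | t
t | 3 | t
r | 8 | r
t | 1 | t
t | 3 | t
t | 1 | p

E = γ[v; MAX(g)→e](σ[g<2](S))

Per-node cardinality:
  S → 6
  σ[g<2](S) → 2
  γ[v; MAX(g)→e](σ[g<2](S)) → 2

|E| = 2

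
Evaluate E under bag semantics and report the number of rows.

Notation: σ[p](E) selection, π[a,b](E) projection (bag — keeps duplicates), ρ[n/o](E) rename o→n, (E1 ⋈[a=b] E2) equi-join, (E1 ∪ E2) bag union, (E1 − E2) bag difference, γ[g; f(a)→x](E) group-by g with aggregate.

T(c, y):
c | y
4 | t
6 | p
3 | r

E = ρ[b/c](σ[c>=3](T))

Row counts bottom-up:
  T → 3
  σ[c>=3](T) → 3
  ρ[b/c](σ[c>=3](T)) → 3

|E| = 3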